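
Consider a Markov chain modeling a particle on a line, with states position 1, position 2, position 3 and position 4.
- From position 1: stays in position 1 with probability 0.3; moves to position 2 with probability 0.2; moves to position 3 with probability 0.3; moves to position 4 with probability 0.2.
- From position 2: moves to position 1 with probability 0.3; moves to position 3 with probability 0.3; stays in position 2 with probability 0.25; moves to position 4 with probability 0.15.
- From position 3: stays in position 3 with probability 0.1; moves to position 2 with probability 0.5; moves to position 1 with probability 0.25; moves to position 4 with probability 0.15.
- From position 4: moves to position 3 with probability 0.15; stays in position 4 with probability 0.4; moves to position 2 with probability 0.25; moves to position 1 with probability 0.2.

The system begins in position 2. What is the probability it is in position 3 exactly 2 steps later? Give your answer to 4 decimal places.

Propagate the distribution vector 2 steps from position 2.
After 0 steps: (0.0000, 1.0000, 0.0000, 0.0000)
After 1 step: (0.3000, 0.2500, 0.3000, 0.1500)
After 2 steps: (0.2700, 0.3100, 0.2175, 0.2025)
P(in position 3 after 2 steps) = 0.2175

0.2175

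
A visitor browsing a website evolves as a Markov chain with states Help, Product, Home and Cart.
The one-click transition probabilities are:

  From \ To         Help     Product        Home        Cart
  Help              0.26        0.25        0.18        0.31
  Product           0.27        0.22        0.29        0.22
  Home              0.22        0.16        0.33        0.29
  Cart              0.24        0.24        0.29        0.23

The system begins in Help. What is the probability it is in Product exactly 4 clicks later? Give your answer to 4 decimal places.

0.2163

Propagate the distribution vector 4 clicks from Help.
After 0 clicks: (1.0000, 0.0000, 0.0000, 0.0000)
After 1 click: (0.2600, 0.2500, 0.1800, 0.3100)
After 2 clicks: (0.2491, 0.2232, 0.2686, 0.2591)
After 3 clicks: (0.2463, 0.2165, 0.2733, 0.2638)
After 4 clicks: (0.2460, 0.2163, 0.2738, 0.2639)
P(in Product after 4 clicks) = 0.2163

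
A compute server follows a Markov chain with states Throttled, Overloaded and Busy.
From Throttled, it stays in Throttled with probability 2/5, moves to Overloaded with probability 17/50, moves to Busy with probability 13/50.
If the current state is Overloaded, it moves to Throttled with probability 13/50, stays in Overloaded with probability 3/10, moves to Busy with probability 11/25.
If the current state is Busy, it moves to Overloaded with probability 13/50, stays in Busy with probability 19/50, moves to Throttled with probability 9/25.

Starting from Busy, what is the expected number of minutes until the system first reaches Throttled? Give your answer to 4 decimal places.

Let t(s) be the expected number of minutes to first reach Throttled from state s, with t(Throttled) = 0. Conditioning on the first minute:
t(Overloaded) = 1 + 0.3·t(Overloaded) + 0.44·t(Busy)
t(Busy) = 1 + 0.26·t(Overloaded) + 0.38·t(Busy)
Solving: t(Overloaded) = 3.3166, t(Busy) = 3.0038.
Expected minutes from Busy to Throttled: 3.0038.

3.0038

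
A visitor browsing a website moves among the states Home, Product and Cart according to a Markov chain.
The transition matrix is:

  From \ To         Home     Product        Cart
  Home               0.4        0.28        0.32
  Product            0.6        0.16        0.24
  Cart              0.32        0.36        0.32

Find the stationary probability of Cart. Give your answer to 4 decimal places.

Let the stationary distribution be π with π = πP and π_1 + π_2 + π_3 = 1.
π_1 = 0.4·π_1 + 0.6·π_2 + 0.32·π_3
π_2 = 0.28·π_1 + 0.16·π_2 + 0.36·π_3
Solving with the normalization constraint gives π = (0.4304, 0.2713, 0.2983).
So the stationary probability of Cart is 0.2983.

0.2983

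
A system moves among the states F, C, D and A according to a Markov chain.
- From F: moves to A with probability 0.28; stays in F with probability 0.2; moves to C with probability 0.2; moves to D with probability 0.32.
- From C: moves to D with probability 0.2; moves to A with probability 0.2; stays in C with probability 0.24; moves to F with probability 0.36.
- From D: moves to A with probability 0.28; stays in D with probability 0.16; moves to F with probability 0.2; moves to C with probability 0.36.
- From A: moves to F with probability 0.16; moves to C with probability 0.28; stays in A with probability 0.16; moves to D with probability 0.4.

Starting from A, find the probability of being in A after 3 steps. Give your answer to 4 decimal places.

0.2284

Propagate the distribution vector 3 steps from A.
After 0 steps: (0.0000, 0.0000, 0.0000, 1.0000)
After 1 step: (0.1600, 0.2800, 0.4000, 0.1600)
After 2 steps: (0.2384, 0.2880, 0.2352, 0.2384)
After 3 steps: (0.2365, 0.2682, 0.2669, 0.2284)
P(in A after 3 steps) = 0.2284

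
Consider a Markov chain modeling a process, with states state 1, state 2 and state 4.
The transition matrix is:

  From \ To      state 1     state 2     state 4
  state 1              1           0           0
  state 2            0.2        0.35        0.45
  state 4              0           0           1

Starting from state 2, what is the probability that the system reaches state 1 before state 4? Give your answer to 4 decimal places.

0.3077

Let h(s) be the probability of absorption at state 1 starting from transient state s. Then h(state 1) = 1 and h(state 4) = 0. By first-step analysis:
h(state 2) = 0.2·1 + 0.35·h(state 2) + 0.45·0
Solving: h(state 2) = 0.3077.
Starting from state 2, the probability is 0.3077.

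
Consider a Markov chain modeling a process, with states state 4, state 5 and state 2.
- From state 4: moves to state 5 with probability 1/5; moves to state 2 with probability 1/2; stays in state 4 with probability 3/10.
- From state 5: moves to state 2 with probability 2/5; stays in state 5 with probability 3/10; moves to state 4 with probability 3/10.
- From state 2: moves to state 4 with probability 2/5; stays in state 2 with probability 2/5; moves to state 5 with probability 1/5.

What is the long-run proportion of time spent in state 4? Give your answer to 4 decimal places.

Let the stationary distribution be π with π = πP and π_1 + π_2 + π_3 = 1.
π_1 = 0.3·π_1 + 0.3·π_2 + 0.4·π_3
π_2 = 0.2·π_1 + 0.3·π_2 + 0.2·π_3
Solving with the normalization constraint gives π = (0.3434, 0.2222, 0.4343).
So the stationary probability of state 4 is 0.3434.

0.3434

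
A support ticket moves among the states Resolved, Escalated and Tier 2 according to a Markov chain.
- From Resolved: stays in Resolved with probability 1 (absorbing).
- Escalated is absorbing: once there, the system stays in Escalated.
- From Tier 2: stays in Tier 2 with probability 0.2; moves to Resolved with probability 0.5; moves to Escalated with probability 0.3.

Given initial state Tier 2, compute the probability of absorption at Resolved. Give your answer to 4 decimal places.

Let h(s) be the probability of absorption at Resolved starting from transient state s. Then h(Resolved) = 1 and h(Escalated) = 0. By first-step analysis:
h(Tier 2) = 0.5·1 + 0.3·0 + 0.2·h(Tier 2)
Solving: h(Tier 2) = 0.6250.
Starting from Tier 2, the probability is 0.6250.

0.6250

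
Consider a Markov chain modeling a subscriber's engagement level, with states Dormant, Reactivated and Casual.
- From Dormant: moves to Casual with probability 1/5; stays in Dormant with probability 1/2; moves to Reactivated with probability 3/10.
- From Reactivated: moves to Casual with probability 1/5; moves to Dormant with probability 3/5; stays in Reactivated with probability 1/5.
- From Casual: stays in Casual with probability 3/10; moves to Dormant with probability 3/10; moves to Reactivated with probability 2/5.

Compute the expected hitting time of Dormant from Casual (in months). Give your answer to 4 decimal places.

Let t(s) be the expected number of months to first reach Dormant from state s, with t(Dormant) = 0. Conditioning on the first month:
t(Reactivated) = 1 + 0.2·t(Reactivated) + 0.2·t(Casual)
t(Casual) = 1 + 0.4·t(Reactivated) + 0.3·t(Casual)
Solving: t(Reactivated) = 1.8750, t(Casual) = 2.5000.
Expected months from Casual to Dormant: 2.5000.

2.5000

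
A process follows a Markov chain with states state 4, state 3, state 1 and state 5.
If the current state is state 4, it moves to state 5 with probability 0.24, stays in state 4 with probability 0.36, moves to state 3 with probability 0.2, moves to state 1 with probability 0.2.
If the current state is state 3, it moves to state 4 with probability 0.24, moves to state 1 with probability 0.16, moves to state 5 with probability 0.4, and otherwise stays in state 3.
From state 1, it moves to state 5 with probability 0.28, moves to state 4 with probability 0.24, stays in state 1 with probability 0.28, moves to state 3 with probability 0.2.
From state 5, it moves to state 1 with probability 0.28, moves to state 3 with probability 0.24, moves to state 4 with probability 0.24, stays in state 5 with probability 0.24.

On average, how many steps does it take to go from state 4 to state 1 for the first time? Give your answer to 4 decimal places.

Let t(s) be the expected number of steps to first reach state 1 from state s, with t(state 1) = 0. Conditioning on the first step:
t(state 4) = 1 + 0.36·t(state 4) + 0.2·t(state 3) + 0.24·t(state 5)
t(state 3) = 1 + 0.24·t(state 4) + 0.2·t(state 3) + 0.4·t(state 5)
t(state 5) = 1 + 0.24·t(state 4) + 0.24·t(state 3) + 0.24·t(state 5)
Solving: t(state 4) = 4.6847, t(state 3) = 4.8129, t(state 5) = 4.3150.
Expected steps from state 4 to state 1: 4.6847.

4.6847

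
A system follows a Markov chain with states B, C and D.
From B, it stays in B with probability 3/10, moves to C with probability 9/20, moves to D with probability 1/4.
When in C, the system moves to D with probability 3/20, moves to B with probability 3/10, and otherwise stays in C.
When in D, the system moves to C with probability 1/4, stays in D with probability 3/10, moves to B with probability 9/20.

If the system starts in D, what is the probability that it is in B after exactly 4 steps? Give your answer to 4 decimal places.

Propagate the distribution vector 4 steps from D.
After 0 steps: (0.0000, 0.0000, 1.0000)
After 1 step: (0.4500, 0.2500, 0.3000)
After 2 steps: (0.3450, 0.4150, 0.2400)
After 3 steps: (0.3360, 0.4435, 0.2205)
After 4 steps: (0.3331, 0.4503, 0.2167)
P(in B after 4 steps) = 0.3331

0.3331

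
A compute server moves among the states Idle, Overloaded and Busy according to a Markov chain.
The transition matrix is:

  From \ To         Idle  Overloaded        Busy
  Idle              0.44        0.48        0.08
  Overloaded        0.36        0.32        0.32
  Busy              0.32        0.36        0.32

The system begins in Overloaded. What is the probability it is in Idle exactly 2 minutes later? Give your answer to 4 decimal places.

0.3760

Sum over the intermediate state after 1 minute:
P = P(Overloaded→Idle)·P(Idle→Idle) + P(Overloaded→Overloaded)·P(Overloaded→Idle) + P(Overloaded→Busy)·P(Busy→Idle)
  = 0.36×0.44 + 0.32×0.36 + 0.32×0.32
  = 0.1584 + 0.1152 + 0.1024 = 0.3760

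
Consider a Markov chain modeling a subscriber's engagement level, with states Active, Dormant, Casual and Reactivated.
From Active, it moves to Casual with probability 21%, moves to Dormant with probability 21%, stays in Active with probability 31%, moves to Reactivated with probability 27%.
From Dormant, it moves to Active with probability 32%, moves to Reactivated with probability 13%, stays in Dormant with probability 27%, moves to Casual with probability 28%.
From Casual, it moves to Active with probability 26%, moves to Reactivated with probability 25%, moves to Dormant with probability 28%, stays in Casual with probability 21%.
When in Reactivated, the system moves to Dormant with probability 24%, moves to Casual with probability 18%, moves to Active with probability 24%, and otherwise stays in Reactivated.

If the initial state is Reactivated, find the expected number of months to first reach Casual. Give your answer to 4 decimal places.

4.7117

Let t(s) be the expected number of months to first reach Casual from state s, with t(Casual) = 0. Conditioning on the first month:
t(Active) = 1 + 0.31·t(Active) + 0.21·t(Dormant) + 0.27·t(Reactivated)
t(Dormant) = 1 + 0.32·t(Active) + 0.27·t(Dormant) + 0.13·t(Reactivated)
t(Reactivated) = 1 + 0.24·t(Active) + 0.24·t(Dormant) + 0.34·t(Reactivated)
Solving: t(Active) = 4.5757, t(Dormant) = 4.2147, t(Reactivated) = 4.7117.
Expected months from Reactivated to Casual: 4.7117.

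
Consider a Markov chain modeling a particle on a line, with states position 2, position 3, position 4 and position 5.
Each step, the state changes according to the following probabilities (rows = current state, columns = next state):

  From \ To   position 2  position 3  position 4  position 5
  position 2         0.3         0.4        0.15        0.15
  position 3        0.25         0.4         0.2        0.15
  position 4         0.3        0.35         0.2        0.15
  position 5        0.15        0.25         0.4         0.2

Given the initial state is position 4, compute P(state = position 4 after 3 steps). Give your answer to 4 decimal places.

0.2185

Propagate the distribution vector 3 steps from position 4.
After 0 steps: (0.0000, 0.0000, 1.0000, 0.0000)
After 1 step: (0.3000, 0.3500, 0.2000, 0.1500)
After 2 steps: (0.2600, 0.3675, 0.2150, 0.1575)
After 3 steps: (0.2580, 0.3656, 0.2185, 0.1579)
P(in position 4 after 3 steps) = 0.2185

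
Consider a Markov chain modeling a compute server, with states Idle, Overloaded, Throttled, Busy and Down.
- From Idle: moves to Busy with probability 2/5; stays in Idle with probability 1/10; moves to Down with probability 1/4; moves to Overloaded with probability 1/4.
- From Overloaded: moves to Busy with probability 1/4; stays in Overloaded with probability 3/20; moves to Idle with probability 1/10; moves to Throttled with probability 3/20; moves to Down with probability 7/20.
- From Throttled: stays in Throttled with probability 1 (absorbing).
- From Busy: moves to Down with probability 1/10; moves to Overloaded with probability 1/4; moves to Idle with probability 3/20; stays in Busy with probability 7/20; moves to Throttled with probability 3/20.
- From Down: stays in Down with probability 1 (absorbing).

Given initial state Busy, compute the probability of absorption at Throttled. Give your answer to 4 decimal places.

Let h(s) be the probability of absorption at Throttled starting from transient state s. Then h(Throttled) = 1 and h(Down) = 0. By first-step analysis:
h(Idle) = 0.1·h(Idle) + 0.25·h(Overloaded) + 0.4·h(Busy) + 0.25·0
h(Overloaded) = 0.1·h(Idle) + 0.15·h(Overloaded) + 0.15·1 + 0.25·h(Busy) + 0.35·0
h(Busy) = 0.15·h(Idle) + 0.25·h(Overloaded) + 0.15·1 + 0.35·h(Busy) + 0.1·0
Solving: h(Idle) = 0.2815, h(Overloaded) = 0.3344, h(Busy) = 0.4243.
Starting from Busy, the probability is 0.4243.

0.4243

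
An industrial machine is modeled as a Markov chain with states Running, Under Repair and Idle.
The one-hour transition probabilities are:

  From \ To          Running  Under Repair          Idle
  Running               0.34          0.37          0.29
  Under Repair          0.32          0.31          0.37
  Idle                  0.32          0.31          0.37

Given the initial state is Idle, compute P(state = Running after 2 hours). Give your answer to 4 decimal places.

0.3264

Sum over the intermediate state after 1 hour:
P = P(Idle→Running)·P(Running→Running) + P(Idle→Under Repair)·P(Under Repair→Running) + P(Idle→Idle)·P(Idle→Running)
  = 0.32×0.34 + 0.31×0.32 + 0.37×0.32
  = 0.1088 + 0.0992 + 0.1184 = 0.3264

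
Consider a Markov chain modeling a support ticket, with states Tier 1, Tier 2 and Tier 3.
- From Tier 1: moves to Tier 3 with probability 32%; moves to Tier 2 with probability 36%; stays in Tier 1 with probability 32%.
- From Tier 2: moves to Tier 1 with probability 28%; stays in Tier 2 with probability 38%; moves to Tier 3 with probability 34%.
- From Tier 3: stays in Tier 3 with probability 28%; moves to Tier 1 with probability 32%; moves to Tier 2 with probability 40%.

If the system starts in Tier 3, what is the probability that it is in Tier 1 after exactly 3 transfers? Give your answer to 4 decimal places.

Propagate the distribution vector 3 transfers from Tier 3.
After 0 transfers: (0.0000, 0.0000, 1.0000)
After 1 transfer: (0.3200, 0.4000, 0.2800)
After 2 transfers: (0.3040, 0.3792, 0.3168)
After 3 transfers: (0.3048, 0.3803, 0.3149)
P(in Tier 1 after 3 transfers) = 0.3048

0.3048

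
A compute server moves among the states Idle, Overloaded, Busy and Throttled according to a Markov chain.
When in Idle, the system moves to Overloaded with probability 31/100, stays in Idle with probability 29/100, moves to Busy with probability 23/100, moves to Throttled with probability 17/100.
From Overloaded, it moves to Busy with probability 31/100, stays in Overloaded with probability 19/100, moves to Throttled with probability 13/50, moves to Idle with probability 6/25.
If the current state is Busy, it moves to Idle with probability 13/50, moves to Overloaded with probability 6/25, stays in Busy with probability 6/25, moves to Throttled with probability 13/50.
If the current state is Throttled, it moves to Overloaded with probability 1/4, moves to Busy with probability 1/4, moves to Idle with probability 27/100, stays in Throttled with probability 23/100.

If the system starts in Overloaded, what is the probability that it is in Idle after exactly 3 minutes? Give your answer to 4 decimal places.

Propagate the distribution vector 3 minutes from Overloaded.
After 0 minutes: (0.0000, 1.0000, 0.0000, 0.0000)
After 1 minute: (0.2400, 0.1900, 0.3100, 0.2600)
After 2 minutes: (0.2660, 0.2499, 0.2535, 0.2306)
After 3 minutes: (0.2653, 0.2484, 0.2571, 0.2291)
P(in Idle after 3 minutes) = 0.2653

0.2653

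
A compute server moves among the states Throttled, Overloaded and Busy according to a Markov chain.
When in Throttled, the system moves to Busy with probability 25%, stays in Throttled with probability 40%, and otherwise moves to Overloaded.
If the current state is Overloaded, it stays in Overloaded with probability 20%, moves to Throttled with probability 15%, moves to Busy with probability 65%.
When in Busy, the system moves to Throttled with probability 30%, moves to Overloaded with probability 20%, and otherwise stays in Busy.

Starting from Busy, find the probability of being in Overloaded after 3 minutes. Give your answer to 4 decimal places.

0.2450

Propagate the distribution vector 3 minutes from Busy.
After 0 minutes: (0.0000, 0.0000, 1.0000)
After 1 minute: (0.3000, 0.2000, 0.5000)
After 2 minutes: (0.3000, 0.2450, 0.4550)
After 3 minutes: (0.2933, 0.2450, 0.4618)
P(in Overloaded after 3 minutes) = 0.2450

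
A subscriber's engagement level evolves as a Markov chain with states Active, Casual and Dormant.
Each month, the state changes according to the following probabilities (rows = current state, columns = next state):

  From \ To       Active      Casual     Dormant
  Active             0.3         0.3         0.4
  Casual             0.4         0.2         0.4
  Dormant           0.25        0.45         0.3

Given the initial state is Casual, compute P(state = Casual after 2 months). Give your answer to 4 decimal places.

0.3400

Sum over the intermediate state after 1 month:
P = P(Casual→Active)·P(Active→Casual) + P(Casual→Casual)·P(Casual→Casual) + P(Casual→Dormant)·P(Dormant→Casual)
  = 0.4×0.3 + 0.2×0.2 + 0.4×0.45
  = 0.1200 + 0.0400 + 0.1800 = 0.3400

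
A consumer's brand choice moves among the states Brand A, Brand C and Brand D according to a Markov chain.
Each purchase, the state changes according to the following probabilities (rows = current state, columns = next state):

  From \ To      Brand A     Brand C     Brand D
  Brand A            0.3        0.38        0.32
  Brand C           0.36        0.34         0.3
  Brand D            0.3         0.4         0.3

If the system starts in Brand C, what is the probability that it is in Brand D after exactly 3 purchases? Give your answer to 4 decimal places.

0.3064

Propagate the distribution vector 3 purchases from Brand C.
After 0 purchases: (0.0000, 1.0000, 0.0000)
After 1 purchase: (0.3600, 0.3400, 0.3000)
After 2 purchases: (0.3204, 0.3724, 0.3072)
After 3 purchases: (0.3223, 0.3712, 0.3064)
P(in Brand D after 3 purchases) = 0.3064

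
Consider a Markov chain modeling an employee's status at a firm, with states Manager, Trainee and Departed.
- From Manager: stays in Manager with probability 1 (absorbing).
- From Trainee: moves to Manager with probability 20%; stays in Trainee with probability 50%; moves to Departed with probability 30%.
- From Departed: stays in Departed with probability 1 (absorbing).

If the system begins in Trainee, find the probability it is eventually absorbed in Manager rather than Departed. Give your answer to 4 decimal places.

0.4000

Let h(s) be the probability of absorption at Manager starting from transient state s. Then h(Manager) = 1 and h(Departed) = 0. By first-step analysis:
h(Trainee) = 0.2·1 + 0.5·h(Trainee) + 0.3·0
Solving: h(Trainee) = 0.4000.
Starting from Trainee, the probability is 0.4000.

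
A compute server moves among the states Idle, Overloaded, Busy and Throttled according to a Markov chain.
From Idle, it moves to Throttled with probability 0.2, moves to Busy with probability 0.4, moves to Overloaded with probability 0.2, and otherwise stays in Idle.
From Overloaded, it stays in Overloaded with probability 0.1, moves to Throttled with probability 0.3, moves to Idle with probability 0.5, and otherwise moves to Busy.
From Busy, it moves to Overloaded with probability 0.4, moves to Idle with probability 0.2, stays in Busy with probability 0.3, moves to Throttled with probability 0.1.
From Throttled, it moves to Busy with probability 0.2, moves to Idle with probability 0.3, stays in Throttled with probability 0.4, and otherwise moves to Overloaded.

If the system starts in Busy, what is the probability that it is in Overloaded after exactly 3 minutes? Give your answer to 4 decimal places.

0.2020

Propagate the distribution vector 3 minutes from Busy.
After 0 minutes: (0.0000, 0.0000, 1.0000, 0.0000)
After 1 minute: (0.2000, 0.4000, 0.3000, 0.1000)
After 2 minutes: (0.3300, 0.2100, 0.2300, 0.2300)
After 3 minutes: (0.2860, 0.2020, 0.2680, 0.2440)
P(in Overloaded after 3 minutes) = 0.2020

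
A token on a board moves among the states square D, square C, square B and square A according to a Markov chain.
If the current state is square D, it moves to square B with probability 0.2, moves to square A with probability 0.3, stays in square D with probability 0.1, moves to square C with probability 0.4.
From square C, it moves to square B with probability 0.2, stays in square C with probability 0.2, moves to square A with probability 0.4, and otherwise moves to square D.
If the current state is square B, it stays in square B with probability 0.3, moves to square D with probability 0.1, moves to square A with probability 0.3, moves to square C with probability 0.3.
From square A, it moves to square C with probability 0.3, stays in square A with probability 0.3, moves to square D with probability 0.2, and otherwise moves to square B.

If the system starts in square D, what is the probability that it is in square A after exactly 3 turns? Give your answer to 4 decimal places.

0.3270

Propagate the distribution vector 3 turns from square D.
After 0 turns: (1.0000, 0.0000, 0.0000, 0.0000)
After 1 turn: (0.1000, 0.4000, 0.2000, 0.3000)
After 2 turns: (0.1700, 0.2700, 0.2200, 0.3400)
After 3 turns: (0.1610, 0.2900, 0.2220, 0.3270)
P(in square A after 3 turns) = 0.3270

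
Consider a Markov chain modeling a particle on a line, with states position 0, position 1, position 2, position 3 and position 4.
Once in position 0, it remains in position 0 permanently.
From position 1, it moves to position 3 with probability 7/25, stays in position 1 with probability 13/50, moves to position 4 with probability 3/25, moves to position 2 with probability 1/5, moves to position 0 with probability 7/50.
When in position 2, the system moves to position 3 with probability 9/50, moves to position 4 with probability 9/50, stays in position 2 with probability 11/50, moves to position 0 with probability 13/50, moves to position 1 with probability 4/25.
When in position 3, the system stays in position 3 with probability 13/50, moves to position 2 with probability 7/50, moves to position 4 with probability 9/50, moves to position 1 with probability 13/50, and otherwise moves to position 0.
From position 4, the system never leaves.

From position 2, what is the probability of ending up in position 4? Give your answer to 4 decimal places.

Let h(s) be the probability of absorption at position 4 starting from transient state s. Then h(position 4) = 1 and h(position 0) = 0. By first-step analysis:
h(position 1) = 0.14·0 + 0.26·h(position 1) + 0.2·h(position 2) + 0.28·h(position 3) + 0.12·1
h(position 2) = 0.26·0 + 0.16·h(position 1) + 0.22·h(position 2) + 0.18·h(position 3) + 0.18·1
h(position 3) = 0.16·0 + 0.26·h(position 1) + 0.14·h(position 2) + 0.26·h(position 3) + 0.18·1
Solving: h(position 1) = 0.4665, h(position 2) = 0.4396, h(position 3) = 0.4903.
Starting from position 2, the probability is 0.4396.

0.4396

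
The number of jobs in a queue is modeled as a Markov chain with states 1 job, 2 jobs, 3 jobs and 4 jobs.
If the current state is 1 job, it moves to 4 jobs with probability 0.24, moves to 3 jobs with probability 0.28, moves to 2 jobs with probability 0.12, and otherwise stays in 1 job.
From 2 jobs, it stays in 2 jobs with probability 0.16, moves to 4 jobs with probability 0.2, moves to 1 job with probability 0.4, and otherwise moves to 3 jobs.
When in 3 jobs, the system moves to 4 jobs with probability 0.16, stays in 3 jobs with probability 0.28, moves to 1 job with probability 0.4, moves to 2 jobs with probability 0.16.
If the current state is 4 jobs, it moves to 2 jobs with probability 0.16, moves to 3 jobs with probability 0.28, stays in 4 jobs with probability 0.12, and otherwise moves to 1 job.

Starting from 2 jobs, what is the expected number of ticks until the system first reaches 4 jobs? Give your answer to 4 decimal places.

4.8842

Let t(s) be the expected number of ticks to first reach 4 jobs from state s, with t(4 jobs) = 0. Conditioning on the first tick:
t(1 job) = 1 + 0.36·t(1 job) + 0.12·t(2 jobs) + 0.28·t(3 jobs)
t(2 jobs) = 1 + 0.4·t(1 job) + 0.16·t(2 jobs) + 0.24·t(3 jobs)
t(3 jobs) = 1 + 0.4·t(1 job) + 0.16·t(2 jobs) + 0.28·t(3 jobs)
Solving: t(1 job) = 4.7041, t(2 jobs) = 4.8842, t(3 jobs) = 5.0877.
Expected ticks from 2 jobs to 4 jobs: 4.8842.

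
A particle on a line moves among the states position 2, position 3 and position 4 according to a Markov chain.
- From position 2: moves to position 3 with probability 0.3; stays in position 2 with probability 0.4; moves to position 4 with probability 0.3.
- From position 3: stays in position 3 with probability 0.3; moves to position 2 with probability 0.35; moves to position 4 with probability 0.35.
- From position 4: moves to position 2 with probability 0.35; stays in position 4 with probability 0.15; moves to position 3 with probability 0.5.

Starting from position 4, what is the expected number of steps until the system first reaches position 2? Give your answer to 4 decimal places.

2.8571

Let t(s) be the expected number of steps to first reach position 2 from state s, with t(position 2) = 0. Conditioning on the first step:
t(position 3) = 1 + 0.3·t(position 3) + 0.35·t(position 4)
t(position 4) = 1 + 0.5·t(position 3) + 0.15·t(position 4)
Solving: t(position 3) = 2.8571, t(position 4) = 2.8571.
Expected steps from position 4 to position 2: 2.8571.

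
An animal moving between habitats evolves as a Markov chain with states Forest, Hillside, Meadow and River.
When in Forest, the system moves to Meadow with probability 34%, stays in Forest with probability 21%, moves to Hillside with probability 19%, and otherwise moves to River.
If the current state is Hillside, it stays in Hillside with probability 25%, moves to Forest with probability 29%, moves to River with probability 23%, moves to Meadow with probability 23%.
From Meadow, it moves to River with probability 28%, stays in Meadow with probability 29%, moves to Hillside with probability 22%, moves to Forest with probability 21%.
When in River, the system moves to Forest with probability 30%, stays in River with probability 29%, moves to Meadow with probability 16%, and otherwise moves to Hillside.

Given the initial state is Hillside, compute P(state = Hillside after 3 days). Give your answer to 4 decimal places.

0.2272

Propagate the distribution vector 3 days from Hillside.
After 0 days: (0.0000, 1.0000, 0.0000, 0.0000)
After 1 day: (0.2900, 0.2500, 0.2300, 0.2300)
After 2 days: (0.2507, 0.2257, 0.2596, 0.2640)
After 3 days: (0.2518, 0.2272, 0.2547, 0.2663)
P(in Hillside after 3 days) = 0.2272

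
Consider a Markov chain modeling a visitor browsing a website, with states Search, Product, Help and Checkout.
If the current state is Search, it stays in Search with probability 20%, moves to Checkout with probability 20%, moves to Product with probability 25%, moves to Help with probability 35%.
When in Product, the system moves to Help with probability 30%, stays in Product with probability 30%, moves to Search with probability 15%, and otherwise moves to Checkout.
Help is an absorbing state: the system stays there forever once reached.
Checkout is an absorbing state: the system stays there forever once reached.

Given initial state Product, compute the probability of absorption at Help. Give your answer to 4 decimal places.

Let h(s) be the probability of absorption at Help starting from transient state s. Then h(Help) = 1 and h(Checkout) = 0. By first-step analysis:
h(Search) = 0.2·h(Search) + 0.25·h(Product) + 0.35·1 + 0.2·0
h(Product) = 0.15·h(Search) + 0.3·h(Product) + 0.3·1 + 0.25·0
Solving: h(Search) = 0.6124, h(Product) = 0.5598.
Starting from Product, the probability is 0.5598.

0.5598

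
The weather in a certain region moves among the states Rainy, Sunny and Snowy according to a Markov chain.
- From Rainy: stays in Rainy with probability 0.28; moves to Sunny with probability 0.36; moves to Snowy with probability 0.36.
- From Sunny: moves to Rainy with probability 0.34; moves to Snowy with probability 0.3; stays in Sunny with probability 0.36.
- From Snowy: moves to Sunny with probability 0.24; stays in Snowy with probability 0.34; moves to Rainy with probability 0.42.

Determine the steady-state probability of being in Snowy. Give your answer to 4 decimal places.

Let the stationary distribution be π with π = πP and π_1 + π_2 + π_3 = 1.
π_1 = 0.28·π_1 + 0.34·π_2 + 0.42·π_3
π_2 = 0.36·π_1 + 0.36·π_2 + 0.24·π_3
Solving with the normalization constraint gives π = (0.3460, 0.3199, 0.3341).
So the stationary probability of Snowy is 0.3341.

0.3341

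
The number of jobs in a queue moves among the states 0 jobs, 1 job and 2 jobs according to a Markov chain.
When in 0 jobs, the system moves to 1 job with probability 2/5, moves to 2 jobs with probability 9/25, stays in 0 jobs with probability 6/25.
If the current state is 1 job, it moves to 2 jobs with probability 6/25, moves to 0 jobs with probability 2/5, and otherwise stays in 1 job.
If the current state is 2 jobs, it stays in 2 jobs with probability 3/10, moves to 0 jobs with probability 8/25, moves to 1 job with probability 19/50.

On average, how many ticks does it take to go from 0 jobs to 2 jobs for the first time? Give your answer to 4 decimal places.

3.1863

Let t(s) be the expected number of ticks to first reach 2 jobs from state s, with t(2 jobs) = 0. Conditioning on the first tick:
t(0 jobs) = 1 + 0.24·t(0 jobs) + 0.4·t(1 job)
t(1 job) = 1 + 0.4·t(0 jobs) + 0.36·t(1 job)
Solving: t(0 jobs) = 3.1863, t(1 job) = 3.5539.
Expected ticks from 0 jobs to 2 jobs: 3.1863.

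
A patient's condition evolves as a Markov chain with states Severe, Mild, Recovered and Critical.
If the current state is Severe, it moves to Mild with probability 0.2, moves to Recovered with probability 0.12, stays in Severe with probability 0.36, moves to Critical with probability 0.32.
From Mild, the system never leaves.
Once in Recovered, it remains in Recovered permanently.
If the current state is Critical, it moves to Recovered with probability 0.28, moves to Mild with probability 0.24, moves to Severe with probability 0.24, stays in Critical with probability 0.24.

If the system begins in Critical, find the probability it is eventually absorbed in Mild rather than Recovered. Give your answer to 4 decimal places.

Let h(s) be the probability of absorption at Mild starting from transient state s. Then h(Mild) = 1 and h(Recovered) = 0. By first-step analysis:
h(Severe) = 0.36·h(Severe) + 0.2·1 + 0.12·0 + 0.32·h(Critical)
h(Critical) = 0.24·h(Severe) + 0.24·1 + 0.28·0 + 0.24·h(Critical)
Solving: h(Severe) = 0.5586, h(Critical) = 0.4922.
Starting from Critical, the probability is 0.4922.

0.4922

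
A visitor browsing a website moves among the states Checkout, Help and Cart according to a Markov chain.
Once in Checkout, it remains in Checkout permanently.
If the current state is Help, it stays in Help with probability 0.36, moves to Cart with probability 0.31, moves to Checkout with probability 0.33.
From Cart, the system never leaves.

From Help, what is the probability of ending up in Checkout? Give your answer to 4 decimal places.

0.5156

Let h(s) be the probability of absorption at Checkout starting from transient state s. Then h(Checkout) = 1 and h(Cart) = 0. By first-step analysis:
h(Help) = 0.33·1 + 0.36·h(Help) + 0.31·0
Solving: h(Help) = 0.5156.
Starting from Help, the probability is 0.5156.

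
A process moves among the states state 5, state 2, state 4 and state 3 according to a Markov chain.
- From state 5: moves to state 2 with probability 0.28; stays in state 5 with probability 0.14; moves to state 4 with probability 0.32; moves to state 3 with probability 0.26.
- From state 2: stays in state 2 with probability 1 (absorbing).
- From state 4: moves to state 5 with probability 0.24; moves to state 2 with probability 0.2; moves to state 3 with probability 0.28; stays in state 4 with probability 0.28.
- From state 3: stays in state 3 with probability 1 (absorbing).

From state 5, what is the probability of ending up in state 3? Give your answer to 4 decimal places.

Let h(s) be the probability of absorption at state 3 starting from transient state s. Then h(state 3) = 1 and h(state 2) = 0. By first-step analysis:
h(state 5) = 0.14·h(state 5) + 0.28·0 + 0.32·h(state 4) + 0.26·1
h(state 4) = 0.24·h(state 5) + 0.2·0 + 0.28·h(state 4) + 0.28·1
Solving: h(state 5) = 0.5103, h(state 4) = 0.5590.
Starting from state 5, the probability is 0.5103.

0.5103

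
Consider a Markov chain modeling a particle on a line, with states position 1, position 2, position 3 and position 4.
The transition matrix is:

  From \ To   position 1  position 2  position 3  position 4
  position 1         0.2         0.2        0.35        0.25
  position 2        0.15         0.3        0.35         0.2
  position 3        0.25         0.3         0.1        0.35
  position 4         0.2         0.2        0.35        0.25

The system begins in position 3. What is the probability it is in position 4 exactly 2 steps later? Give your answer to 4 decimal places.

0.2450

Propagate the distribution vector 2 steps from position 3.
After 0 steps: (0.0000, 0.0000, 1.0000, 0.0000)
After 1 step: (0.2500, 0.3000, 0.1000, 0.3500)
After 2 steps: (0.1900, 0.2400, 0.3250, 0.2450)
P(in position 4 after 2 steps) = 0.2450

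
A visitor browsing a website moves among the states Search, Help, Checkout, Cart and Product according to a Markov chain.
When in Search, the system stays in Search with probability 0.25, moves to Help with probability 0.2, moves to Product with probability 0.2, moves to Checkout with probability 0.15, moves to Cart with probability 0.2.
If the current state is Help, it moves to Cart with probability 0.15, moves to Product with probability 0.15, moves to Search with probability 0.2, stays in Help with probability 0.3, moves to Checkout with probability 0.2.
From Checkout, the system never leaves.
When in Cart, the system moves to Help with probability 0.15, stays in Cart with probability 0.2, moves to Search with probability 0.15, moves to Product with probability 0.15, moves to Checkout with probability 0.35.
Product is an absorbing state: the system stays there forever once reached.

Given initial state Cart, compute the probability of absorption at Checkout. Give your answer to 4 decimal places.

0.6434

Let h(s) be the probability of absorption at Checkout starting from transient state s. Then h(Checkout) = 1 and h(Product) = 0. By first-step analysis:
h(Search) = 0.25·h(Search) + 0.2·h(Help) + 0.15·1 + 0.2·h(Cart) + 0.2·0
h(Help) = 0.2·h(Search) + 0.3·h(Help) + 0.2·1 + 0.15·h(Cart) + 0.15·0
h(Cart) = 0.15·h(Search) + 0.15·h(Help) + 0.35·1 + 0.2·h(Cart) + 0.15·0
Solving: h(Search) = 0.5245, h(Help) = 0.5734, h(Cart) = 0.6434.
Starting from Cart, the probability is 0.6434.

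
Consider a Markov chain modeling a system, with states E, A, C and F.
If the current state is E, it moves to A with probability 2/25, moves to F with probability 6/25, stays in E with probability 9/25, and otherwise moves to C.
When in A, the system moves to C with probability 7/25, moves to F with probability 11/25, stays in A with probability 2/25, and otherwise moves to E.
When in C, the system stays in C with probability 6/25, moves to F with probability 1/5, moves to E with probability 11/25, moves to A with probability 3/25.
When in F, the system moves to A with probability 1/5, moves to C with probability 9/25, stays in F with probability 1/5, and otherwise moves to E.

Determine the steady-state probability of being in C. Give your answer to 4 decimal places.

0.3008

Let the stationary distribution be π with π = πP and π_1 + π_2 + π_3 + π_4 = 1.
π_1 = 0.36·π_1 + 0.2·π_2 + 0.44·π_3 + 0.24·π_4
π_2 = 0.08·π_1 + 0.08·π_2 + 0.12·π_3 + 0.2·π_4
π_3 = 0.32·π_1 + 0.28·π_2 + 0.24·π_3 + 0.36·π_4
Solving with the normalization constraint gives π = (0.3356, 0.1211, 0.3008, 0.2425).
So the stationary probability of C is 0.3008.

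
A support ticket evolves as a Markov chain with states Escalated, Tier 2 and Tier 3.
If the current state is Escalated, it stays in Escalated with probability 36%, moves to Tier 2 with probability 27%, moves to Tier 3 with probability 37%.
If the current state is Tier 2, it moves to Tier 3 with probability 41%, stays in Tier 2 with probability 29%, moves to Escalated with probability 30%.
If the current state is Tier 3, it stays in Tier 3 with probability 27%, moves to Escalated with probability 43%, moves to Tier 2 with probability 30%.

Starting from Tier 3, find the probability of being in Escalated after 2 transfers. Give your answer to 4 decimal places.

Sum over the intermediate state after 1 transfer:
P = P(Tier 3→Escalated)·P(Escalated→Escalated) + P(Tier 3→Tier 2)·P(Tier 2→Escalated) + P(Tier 3→Tier 3)·P(Tier 3→Escalated)
  = 0.43×0.36 + 0.3×0.3 + 0.27×0.43
  = 0.1548 + 0.0900 + 0.1161 = 0.3609

0.3609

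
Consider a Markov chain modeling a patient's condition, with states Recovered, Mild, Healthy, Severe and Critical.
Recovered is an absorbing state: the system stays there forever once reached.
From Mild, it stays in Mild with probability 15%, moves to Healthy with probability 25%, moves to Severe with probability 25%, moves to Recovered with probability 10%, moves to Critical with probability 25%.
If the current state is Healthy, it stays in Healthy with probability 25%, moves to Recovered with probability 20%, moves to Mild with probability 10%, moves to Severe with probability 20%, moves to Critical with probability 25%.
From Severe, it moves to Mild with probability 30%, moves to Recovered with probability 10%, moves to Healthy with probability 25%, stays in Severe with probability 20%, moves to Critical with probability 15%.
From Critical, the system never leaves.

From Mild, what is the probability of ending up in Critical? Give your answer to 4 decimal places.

0.6453

Let h(s) be the probability of absorption at Critical starting from transient state s. Then h(Critical) = 1 and h(Recovered) = 0. By first-step analysis:
h(Mild) = 0.1·0 + 0.15·h(Mild) + 0.25·h(Healthy) + 0.25·h(Severe) + 0.25·1
h(Healthy) = 0.2·0 + 0.1·h(Mild) + 0.25·h(Healthy) + 0.2·h(Severe) + 0.25·1
h(Severe) = 0.1·0 + 0.3·h(Mild) + 0.25·h(Healthy) + 0.2·h(Severe) + 0.15·1
Solving: h(Mild) = 0.6453, h(Healthy) = 0.5824, h(Severe) = 0.6115.
Starting from Mild, the probability is 0.6453.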